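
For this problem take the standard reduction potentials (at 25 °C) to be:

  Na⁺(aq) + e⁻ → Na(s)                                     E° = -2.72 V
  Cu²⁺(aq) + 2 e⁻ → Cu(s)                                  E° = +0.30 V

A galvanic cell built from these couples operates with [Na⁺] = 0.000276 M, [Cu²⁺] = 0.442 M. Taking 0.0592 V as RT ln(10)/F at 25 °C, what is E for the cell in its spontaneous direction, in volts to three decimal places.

+3.220 V

Cu²⁺/Cu is the cathode (higher E°), Na⁺/Na the anode: E°cell = +0.30 − (-2.72) = +3.02 V, n = 2.
Overall: Cu²⁺(aq) + 2 Na(s) → Cu(s) + 2 Na⁺(aq)
Q = [Na⁺]^2 / ([Cu²⁺]); log Q = -6.764.
E = E° − (0.0592/n) log Q = +3.02 − (0.0592/2)(-6.764) = +3.220 V.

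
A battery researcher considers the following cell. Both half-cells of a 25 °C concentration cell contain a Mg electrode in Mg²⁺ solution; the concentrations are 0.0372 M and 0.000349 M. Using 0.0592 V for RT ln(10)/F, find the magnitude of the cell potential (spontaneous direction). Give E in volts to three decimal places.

+0.060 V

For a concentration cell E°cell = 0. The 0.0372 M side is the cathode (reduction is favoured where [Mg²⁺] is higher).
With n = 2, E = −(0.0592/2) log([Mg²⁺]ₐₙ/[Mg²⁺]꜀ₐₜ) = −(0.0592/2) log(0.000349/0.0372) = −(0.0592/2)(-2.028) = +0.060 V.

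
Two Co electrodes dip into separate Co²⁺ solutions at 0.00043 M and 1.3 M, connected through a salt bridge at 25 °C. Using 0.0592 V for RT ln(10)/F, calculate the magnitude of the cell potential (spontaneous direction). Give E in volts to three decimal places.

For a concentration cell E°cell = 0. The 1.3 M side is the cathode (reduction is favoured where [Co²⁺] is higher).
With n = 2, E = −(0.0592/2) log([Co²⁺]ₐₙ/[Co²⁺]꜀ₐₜ) = −(0.0592/2) log(0.00043/1.3) = −(0.0592/2)(-3.480) = +0.103 V.

+0.103 V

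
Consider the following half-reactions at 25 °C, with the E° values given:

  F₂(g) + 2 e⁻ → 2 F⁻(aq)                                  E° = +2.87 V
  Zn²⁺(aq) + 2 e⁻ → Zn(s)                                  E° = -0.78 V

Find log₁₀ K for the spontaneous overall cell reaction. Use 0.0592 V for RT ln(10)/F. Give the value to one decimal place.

123.3

Cathode: F₂/F⁻; anode: Zn²⁺/Zn. E°cell = +3.65 V, n = 2.
log K = nE°cell / 0.0592 = (2)(+3.65) / 0.0592 = 123.3.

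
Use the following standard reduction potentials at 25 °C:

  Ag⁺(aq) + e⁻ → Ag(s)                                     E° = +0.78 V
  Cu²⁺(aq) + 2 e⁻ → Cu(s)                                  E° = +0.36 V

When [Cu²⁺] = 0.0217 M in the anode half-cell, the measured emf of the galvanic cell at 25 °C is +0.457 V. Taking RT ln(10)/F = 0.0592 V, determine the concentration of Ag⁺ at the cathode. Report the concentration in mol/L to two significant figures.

0.62 M

Ag⁺/Ag is the cathode, Cu²⁺/Cu the anode: E°cell = +0.42 V, n = 2.
Overall reaction: 2 Ag⁺(aq) + Cu(s) → 2 Ag(s) + Cu²⁺(aq); Q = [Cu²⁺]^1/[Ag⁺]^2.
From E = E° − (0.0592/n) log Q: log Q = (E° − E)·n/0.0592 = (+0.42 − (+0.457))·2/0.0592 = -1.2500.
So 2·log[Ag⁺] = 1·log(0.0217) − log Q = -1.6635 − (-1.2500) = -0.4135; log[Ag⁺] = -0.4135 / 2 = -0.2067; [Ag⁺] = 10^(-0.2067) ≈ 0.62 M.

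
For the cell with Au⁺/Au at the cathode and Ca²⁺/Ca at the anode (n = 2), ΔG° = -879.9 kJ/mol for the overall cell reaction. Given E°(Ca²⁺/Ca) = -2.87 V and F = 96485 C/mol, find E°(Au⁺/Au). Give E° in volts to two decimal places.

+1.69 V

E°cell = −ΔG°/(nF) = −(-879.9×10³)/((2)(96485)) = +4.560 V.
Since Au⁺/Au is the cathode and Ca²⁺/Ca the anode, E°cell = E°(Au⁺/Au) − E°(Ca²⁺/Ca).
So E°(Au⁺/Au) = E°cell + E°(Ca²⁺/Ca) = +4.560 + (-2.87) = +1.69 V.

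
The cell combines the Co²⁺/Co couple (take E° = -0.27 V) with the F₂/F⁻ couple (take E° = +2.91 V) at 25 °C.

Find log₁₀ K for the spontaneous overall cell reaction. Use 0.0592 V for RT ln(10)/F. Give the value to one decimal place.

Cathode: F₂/F⁻; anode: Co²⁺/Co. E°cell = +3.18 V, n = 2.
log K = nE°cell / 0.0592 = (2)(+3.18) / 0.0592 = 107.4.

107.4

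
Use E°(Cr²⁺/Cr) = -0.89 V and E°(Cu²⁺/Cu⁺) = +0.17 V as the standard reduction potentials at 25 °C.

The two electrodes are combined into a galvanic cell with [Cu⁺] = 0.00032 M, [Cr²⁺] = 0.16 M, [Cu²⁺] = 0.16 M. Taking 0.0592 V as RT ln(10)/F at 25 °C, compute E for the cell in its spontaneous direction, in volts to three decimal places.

+1.243 V

Cu²⁺/Cu⁺ is the cathode (higher E°), Cr²⁺/Cr the anode: E°cell = +0.17 − (-0.89) = +1.06 V, n = 2.
Overall: 2 Cu²⁺(aq) + Cr(s) → 2 Cu⁺(aq) + Cr²⁺(aq)
Q = [Cu⁺]^2·[Cr²⁺] / ([Cu²⁺]^2); log Q = -6.194.
E = E° − (0.0592/n) log Q = +1.06 − (0.0592/2)(-6.194) = +1.243 V.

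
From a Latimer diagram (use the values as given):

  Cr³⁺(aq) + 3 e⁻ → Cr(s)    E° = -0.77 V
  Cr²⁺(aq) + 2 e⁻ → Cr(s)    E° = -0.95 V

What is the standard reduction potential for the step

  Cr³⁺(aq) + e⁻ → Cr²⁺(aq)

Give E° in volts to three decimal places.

Sequential free energies add, so n₃E°₃ = n₁E°₁ + n₂E°₂.
With n₃ = 3, and the known step contributing 2×(-0.95) V, the unknown satisfies 1·E° = 3×(-0.77) − 2×(-0.95) = -0.410.
E° = -0.410 / 1 = -0.410 V.

-0.410 V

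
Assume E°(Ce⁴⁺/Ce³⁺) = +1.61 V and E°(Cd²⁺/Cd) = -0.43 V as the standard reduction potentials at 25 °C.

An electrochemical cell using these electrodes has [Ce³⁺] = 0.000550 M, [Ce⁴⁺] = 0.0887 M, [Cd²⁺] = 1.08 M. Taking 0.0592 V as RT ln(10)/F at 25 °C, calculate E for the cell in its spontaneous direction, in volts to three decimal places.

+2.170 V

Ce⁴⁺/Ce³⁺ is the cathode (higher E°), Cd²⁺/Cd the anode: E°cell = +1.61 − (-0.43) = +2.04 V, n = 2.
Overall: 2 Ce⁴⁺(aq) + Cd(s) → 2 Ce³⁺(aq) + Cd²⁺(aq)
Q = [Ce³⁺]^2·[Cd²⁺] / ([Ce⁴⁺]^2); log Q = -4.382.
E = E° − (0.0592/n) log Q = +2.04 − (0.0592/2)(-4.382) = +2.170 V.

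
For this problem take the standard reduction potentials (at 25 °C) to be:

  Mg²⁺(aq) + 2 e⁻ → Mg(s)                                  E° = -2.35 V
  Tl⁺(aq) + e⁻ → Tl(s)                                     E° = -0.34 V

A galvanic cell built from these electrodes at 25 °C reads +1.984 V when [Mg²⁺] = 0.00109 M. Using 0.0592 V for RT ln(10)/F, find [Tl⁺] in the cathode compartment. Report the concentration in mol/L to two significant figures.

Tl⁺/Tl is the cathode, Mg²⁺/Mg the anode: E°cell = +2.01 V, n = 2.
Overall reaction: 2 Tl⁺(aq) + Mg(s) → 2 Tl(s) + Mg²⁺(aq); Q = [Mg²⁺]^1/[Tl⁺]^2.
From E = E° − (0.0592/n) log Q: log Q = (E° − E)·n/0.0592 = (+2.01 − (+1.984))·2/0.0592 = 0.8784.
So 2·log[Tl⁺] = 1·log(0.00109) − log Q = -2.9626 − (0.8784) = -3.8410; log[Tl⁺] = -3.8410 / 2 = -1.9205; [Tl⁺] = 10^(-1.9205) ≈ 0.012 M.

0.012 M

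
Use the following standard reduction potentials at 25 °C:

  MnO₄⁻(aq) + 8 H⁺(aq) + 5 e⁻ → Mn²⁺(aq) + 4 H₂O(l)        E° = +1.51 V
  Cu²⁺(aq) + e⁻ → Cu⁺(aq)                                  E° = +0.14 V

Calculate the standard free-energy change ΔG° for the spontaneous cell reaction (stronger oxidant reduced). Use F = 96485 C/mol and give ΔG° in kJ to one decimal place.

-660.9 kJ

MnO₄⁻/Mn²⁺ (E° = +1.51 V) is the cathode; Cu²⁺/Cu⁺ (E° = +0.14 V) is the anode, so E°cell = +1.37 V.
Balancing electrons gives n = 5 (lcm of 5 and 1).
ΔG° = −nFE° = −(5)(96485)(+1.37) = -660,922 J = -660.9 kJ.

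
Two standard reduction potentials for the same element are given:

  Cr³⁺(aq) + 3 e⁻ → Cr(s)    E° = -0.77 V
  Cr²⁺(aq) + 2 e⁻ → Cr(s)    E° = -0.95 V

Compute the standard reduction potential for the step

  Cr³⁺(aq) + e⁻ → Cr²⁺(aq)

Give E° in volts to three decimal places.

Sequential free energies add, so n₃E°₃ = n₁E°₁ + n₂E°₂.
With n₃ = 3, and the known step contributing 2×(-0.95) V, the unknown satisfies 1·E° = 3×(-0.77) − 2×(-0.95) = -0.410.
E° = -0.410 / 1 = -0.410 V.

-0.410 V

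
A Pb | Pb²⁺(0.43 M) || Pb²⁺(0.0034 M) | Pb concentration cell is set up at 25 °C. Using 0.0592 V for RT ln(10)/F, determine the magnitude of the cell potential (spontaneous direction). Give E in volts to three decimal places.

For a concentration cell E°cell = 0. The 0.43 M side is the cathode (reduction is favoured where [Pb²⁺] is higher).
With n = 2, E = −(0.0592/2) log([Pb²⁺]ₐₙ/[Pb²⁺]꜀ₐₜ) = −(0.0592/2) log(0.0034/0.43) = −(0.0592/2)(-2.102) = +0.062 V.

+0.062 V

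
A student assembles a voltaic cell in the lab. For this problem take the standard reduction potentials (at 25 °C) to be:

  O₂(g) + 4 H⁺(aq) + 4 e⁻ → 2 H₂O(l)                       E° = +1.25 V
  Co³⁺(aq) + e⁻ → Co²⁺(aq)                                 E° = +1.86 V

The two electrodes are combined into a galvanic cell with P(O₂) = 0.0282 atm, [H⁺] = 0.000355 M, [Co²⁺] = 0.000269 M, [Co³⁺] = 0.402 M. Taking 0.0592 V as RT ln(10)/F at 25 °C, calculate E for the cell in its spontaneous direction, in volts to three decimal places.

Co³⁺/Co²⁺ is the cathode (higher E°), O₂/H₂O the anode: E°cell = +1.86 − (+1.25) = +0.61 V, n = 4.
Overall: 4 Co³⁺(aq) + 2 H₂O(l) → 4 Co²⁺(aq) + O₂(g) + 4 H⁺(aq)
Q = [Co²⁺]^4·P(O₂)·[H⁺]^4 / ([Co³⁺]^4); log Q = -28.047.
E = E° − (0.0592/n) log Q = +0.61 − (0.0592/4)(-28.047) = +1.025 V.

+1.025 V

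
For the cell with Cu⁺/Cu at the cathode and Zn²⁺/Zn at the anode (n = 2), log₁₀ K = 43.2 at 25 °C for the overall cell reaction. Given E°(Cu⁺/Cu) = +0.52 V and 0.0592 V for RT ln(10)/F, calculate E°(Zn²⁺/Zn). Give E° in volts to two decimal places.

-0.76 V

E°cell = (0.0592/n)·log K = (0.0592/2)(43.2) = +1.279 V.
Since Cu⁺/Cu is the cathode and Zn²⁺/Zn the anode, E°cell = E°(Cu⁺/Cu) − E°(Zn²⁺/Zn).
So E°(Zn²⁺/Zn) = E°(Cu⁺/Cu) − E°cell = (+0.52) − (+1.279) = -0.76 V.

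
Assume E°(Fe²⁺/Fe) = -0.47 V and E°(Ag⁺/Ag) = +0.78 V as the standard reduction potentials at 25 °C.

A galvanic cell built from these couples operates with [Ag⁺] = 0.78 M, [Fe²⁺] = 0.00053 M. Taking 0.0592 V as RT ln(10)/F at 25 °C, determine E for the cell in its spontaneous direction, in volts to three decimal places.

+1.341 V

Ag⁺/Ag is the cathode (higher E°), Fe²⁺/Fe the anode: E°cell = +0.78 − (-0.47) = +1.25 V, n = 2.
Overall: 2 Ag⁺(aq) + Fe(s) → 2 Ag(s) + Fe²⁺(aq)
Q = [Fe²⁺] / ([Ag⁺]^2); log Q = -3.060.
E = E° − (0.0592/n) log Q = +1.25 − (0.0592/2)(-3.060) = +1.341 V.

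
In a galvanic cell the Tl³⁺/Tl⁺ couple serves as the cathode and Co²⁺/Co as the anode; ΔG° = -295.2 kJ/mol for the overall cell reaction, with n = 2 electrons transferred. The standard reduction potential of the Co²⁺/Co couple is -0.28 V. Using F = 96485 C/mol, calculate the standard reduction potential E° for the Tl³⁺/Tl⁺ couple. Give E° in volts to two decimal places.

E°cell = −ΔG°/(nF) = −(-295.2×10³)/((2)(96485)) = +1.530 V.
Since Tl³⁺/Tl⁺ is the cathode and Co²⁺/Co the anode, E°cell = E°(Tl³⁺/Tl⁺) − E°(Co²⁺/Co).
So E°(Tl³⁺/Tl⁺) = E°cell + E°(Co²⁺/Co) = +1.530 + (-0.28) = +1.25 V.

+1.25 V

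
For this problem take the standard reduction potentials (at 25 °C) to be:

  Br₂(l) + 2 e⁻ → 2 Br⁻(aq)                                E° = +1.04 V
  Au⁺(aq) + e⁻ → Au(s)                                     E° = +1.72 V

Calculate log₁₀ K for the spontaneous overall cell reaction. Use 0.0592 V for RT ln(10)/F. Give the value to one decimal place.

23.0

Cathode: Au⁺/Au; anode: Br₂/Br⁻. E°cell = +0.68 V, n = 2.
log K = nE°cell / 0.0592 = (2)(+0.68) / 0.0592 = 23.0.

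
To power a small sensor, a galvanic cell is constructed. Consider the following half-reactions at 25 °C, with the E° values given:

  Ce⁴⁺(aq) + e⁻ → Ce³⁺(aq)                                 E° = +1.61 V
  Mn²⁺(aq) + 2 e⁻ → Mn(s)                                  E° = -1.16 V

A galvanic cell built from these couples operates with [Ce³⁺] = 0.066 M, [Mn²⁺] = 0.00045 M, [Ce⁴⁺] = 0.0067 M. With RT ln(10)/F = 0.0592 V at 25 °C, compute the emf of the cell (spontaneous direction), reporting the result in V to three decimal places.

Ce⁴⁺/Ce³⁺ is the cathode (higher E°), Mn²⁺/Mn the anode: E°cell = +1.61 − (-1.16) = +2.77 V, n = 2.
Overall: 2 Ce⁴⁺(aq) + Mn(s) → 2 Ce³⁺(aq) + Mn²⁺(aq)
Q = [Ce³⁺]^2·[Mn²⁺] / ([Ce⁴⁺]^2); log Q = -1.360.
E = E° − (0.0592/n) log Q = +2.77 − (0.0592/2)(-1.360) = +2.810 V.

+2.810 V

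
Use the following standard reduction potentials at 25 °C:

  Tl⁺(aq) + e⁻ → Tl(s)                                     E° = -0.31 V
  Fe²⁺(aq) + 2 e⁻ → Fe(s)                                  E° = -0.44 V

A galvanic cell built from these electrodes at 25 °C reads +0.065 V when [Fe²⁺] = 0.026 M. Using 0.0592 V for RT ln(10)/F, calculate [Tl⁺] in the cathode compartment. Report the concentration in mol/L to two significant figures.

0.013 M

Tl⁺/Tl is the cathode, Fe²⁺/Fe the anode: E°cell = +0.13 V, n = 2.
Overall reaction: 2 Tl⁺(aq) + Fe(s) → 2 Tl(s) + Fe²⁺(aq); Q = [Fe²⁺]^1/[Tl⁺]^2.
From E = E° − (0.0592/n) log Q: log Q = (E° − E)·n/0.0592 = (+0.13 − (+0.065))·2/0.0592 = 2.1959.
So 2·log[Tl⁺] = 1·log(0.026) − log Q = -1.5850 − (2.1959) = -3.7809; log[Tl⁺] = -3.7809 / 2 = -1.8904; [Tl⁺] = 10^(-1.8904) ≈ 0.013 M.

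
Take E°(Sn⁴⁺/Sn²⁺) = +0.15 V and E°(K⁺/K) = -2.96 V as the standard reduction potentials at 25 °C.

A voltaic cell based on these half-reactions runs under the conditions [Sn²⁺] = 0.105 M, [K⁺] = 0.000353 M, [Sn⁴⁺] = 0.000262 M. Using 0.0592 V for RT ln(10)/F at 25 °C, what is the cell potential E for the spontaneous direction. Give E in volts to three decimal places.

+3.237 V

Sn⁴⁺/Sn²⁺ is the cathode (higher E°), K⁺/K the anode: E°cell = +0.15 − (-2.96) = +3.11 V, n = 2.
Overall: Sn⁴⁺(aq) + 2 K(s) → Sn²⁺(aq) + 2 K⁺(aq)
Q = [Sn²⁺]·[K⁺]^2 / ([Sn⁴⁺]); log Q = -4.302.
E = E° − (0.0592/n) log Q = +3.11 − (0.0592/2)(-4.302) = +3.237 V.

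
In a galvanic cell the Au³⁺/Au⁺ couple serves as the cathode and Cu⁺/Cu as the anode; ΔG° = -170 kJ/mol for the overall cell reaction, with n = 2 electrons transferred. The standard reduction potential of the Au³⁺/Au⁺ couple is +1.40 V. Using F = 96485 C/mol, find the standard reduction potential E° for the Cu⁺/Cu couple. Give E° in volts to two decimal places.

+0.52 V

E°cell = −ΔG°/(nF) = −(-170×10³)/((2)(96485)) = +0.881 V.
Since Au³⁺/Au⁺ is the cathode and Cu⁺/Cu the anode, E°cell = E°(Au³⁺/Au⁺) − E°(Cu⁺/Cu).
So E°(Cu⁺/Cu) = E°(Au³⁺/Au⁺) − E°cell = (+1.40) − (+0.881) = +0.52 V.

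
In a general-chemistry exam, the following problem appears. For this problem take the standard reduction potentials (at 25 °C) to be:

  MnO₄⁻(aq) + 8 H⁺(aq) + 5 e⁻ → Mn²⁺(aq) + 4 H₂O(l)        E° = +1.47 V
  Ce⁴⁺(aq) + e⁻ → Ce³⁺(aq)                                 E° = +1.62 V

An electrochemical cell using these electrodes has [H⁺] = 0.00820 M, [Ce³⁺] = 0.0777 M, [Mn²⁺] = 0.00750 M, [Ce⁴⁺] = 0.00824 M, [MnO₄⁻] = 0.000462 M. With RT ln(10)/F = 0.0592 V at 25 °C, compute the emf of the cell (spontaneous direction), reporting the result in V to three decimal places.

Ce⁴⁺/Ce³⁺ is the cathode (higher E°), MnO₄⁻/Mn²⁺ the anode: E°cell = +1.62 − (+1.47) = +0.15 V, n = 5.
Overall: 5 Ce⁴⁺(aq) + Mn²⁺(aq) + 4 H₂O(l) → 5 Ce³⁺(aq) + MnO₄⁻(aq) + 8 H⁺(aq)
Q = [Ce³⁺]^5·[MnO₄⁻]·[H⁺]^8 / ([Ce⁴⁺]^5·[Mn²⁺]); log Q = -13.027.
E = E° − (0.0592/n) log Q = +0.15 − (0.0592/5)(-13.027) = +0.304 V.

+0.304 V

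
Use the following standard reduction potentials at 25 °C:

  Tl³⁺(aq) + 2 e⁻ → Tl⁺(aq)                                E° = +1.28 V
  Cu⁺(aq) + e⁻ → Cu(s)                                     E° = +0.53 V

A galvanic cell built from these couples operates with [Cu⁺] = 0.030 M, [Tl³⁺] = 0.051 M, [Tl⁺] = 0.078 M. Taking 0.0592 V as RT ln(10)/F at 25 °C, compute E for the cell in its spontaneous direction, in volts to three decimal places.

Tl³⁺/Tl⁺ is the cathode (higher E°), Cu⁺/Cu the anode: E°cell = +1.28 − (+0.53) = +0.75 V, n = 2.
Overall: Tl³⁺(aq) + 2 Cu(s) → Tl⁺(aq) + 2 Cu⁺(aq)
Q = [Tl⁺]·[Cu⁺]^2 / ([Tl³⁺]); log Q = -2.861.
E = E° − (0.0592/n) log Q = +0.75 − (0.0592/2)(-2.861) = +0.835 V.

+0.835 V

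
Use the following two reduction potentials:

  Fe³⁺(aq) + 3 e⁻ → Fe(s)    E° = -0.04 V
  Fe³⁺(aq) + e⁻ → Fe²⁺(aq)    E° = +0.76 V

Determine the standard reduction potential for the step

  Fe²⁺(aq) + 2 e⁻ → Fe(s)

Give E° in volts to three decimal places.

-0.440 V

Sequential free energies add, so n₃E°₃ = n₁E°₁ + n₂E°₂.
With n₃ = 3, and the known step contributing 1×(+0.76) V, the unknown satisfies 2·E° = 3×(-0.04) − 1×(+0.76) = -0.880.
E° = -0.880 / 2 = -0.440 V.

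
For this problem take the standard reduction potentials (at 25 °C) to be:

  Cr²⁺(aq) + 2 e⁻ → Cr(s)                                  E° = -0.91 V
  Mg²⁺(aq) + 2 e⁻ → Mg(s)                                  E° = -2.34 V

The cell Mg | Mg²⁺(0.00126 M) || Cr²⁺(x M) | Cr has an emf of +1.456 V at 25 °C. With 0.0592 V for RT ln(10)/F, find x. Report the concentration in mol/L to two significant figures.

0.0095 M

Cr²⁺/Cr is the cathode, Mg²⁺/Mg the anode: E°cell = +1.43 V, n = 2.
Overall reaction: Cr²⁺(aq) + Mg(s) → Cr(s) + Mg²⁺(aq); Q = [Mg²⁺]^1/[Cr²⁺]^1.
From E = E° − (0.0592/n) log Q: log Q = (E° − E)·n/0.0592 = (+1.43 − (+1.456))·2/0.0592 = -0.8784.
So 1·log[Cr²⁺] = 1·log(0.00126) − log Q = -2.8996 − (-0.8784) = -2.0212; [Cr²⁺] = 10^(-2.0212) ≈ 0.0095 M.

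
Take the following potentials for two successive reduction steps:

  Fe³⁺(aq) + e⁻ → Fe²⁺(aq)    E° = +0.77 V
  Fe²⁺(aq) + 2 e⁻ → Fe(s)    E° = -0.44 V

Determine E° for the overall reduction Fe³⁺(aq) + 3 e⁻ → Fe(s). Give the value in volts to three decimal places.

-0.037 V

Since ΔG° = −nFE° is additive over sequential reductions, n₃E°₃ = n₁E°₁ + n₂E°₂.
E°₃ = (1×+0.77 + 2×-0.44) / 3 = (-0.110) / 3 = -0.037 V.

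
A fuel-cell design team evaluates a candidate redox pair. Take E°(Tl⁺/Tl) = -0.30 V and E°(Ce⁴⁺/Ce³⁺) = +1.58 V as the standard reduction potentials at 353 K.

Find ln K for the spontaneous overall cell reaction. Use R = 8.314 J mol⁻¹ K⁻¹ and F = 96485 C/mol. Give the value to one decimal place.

61.8

Cathode: Ce⁴⁺/Ce³⁺; anode: Tl⁺/Tl. E°cell = (+1.58) − (-0.30) = +1.88 V, with n = 1.
ΔG° = −nFE° = −RT ln K, so ln K = nFE°/(RT) = (1)(96485)(+1.88) / ((8.314)(353)) = 61.806.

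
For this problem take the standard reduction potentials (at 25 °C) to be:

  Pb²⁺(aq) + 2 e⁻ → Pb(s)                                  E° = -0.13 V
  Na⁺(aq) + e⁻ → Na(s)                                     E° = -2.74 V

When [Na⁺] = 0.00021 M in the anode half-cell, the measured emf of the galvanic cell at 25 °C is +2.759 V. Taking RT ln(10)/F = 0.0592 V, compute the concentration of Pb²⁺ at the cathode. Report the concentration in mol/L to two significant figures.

0.0048 M

Pb²⁺/Pb is the cathode, Na⁺/Na the anode: E°cell = +2.61 V, n = 2.
Overall reaction: Pb²⁺(aq) + 2 Na(s) → Pb(s) + 2 Na⁺(aq); Q = [Na⁺]^2/[Pb²⁺]^1.
From E = E° − (0.0592/n) log Q: log Q = (E° − E)·n/0.0592 = (+2.61 − (+2.759))·2/0.0592 = -5.0338.
So 1·log[Pb²⁺] = 2·log(0.00021) − log Q = -7.3556 − (-5.0338) = -2.3218; [Pb²⁺] = 10^(-2.3218) ≈ 0.0048 M.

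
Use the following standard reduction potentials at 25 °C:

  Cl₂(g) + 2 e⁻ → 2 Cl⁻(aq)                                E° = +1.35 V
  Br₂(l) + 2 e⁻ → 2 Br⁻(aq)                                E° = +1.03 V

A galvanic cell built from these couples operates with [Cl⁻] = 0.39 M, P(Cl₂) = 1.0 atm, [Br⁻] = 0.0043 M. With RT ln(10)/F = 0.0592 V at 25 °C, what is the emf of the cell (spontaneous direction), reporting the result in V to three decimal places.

+0.204 V

Cl₂/Cl⁻ is the cathode (higher E°), Br₂/Br⁻ the anode: E°cell = +1.35 − (+1.03) = +0.32 V, n = 2.
Overall: Cl₂(g) + 2 Br⁻(aq) → 2 Cl⁻(aq) + Br₂(l)
Q = [Cl⁻]^2 / (P(Cl₂)·[Br⁻]^2); log Q = 3.915.
E = E° − (0.0592/n) log Q = +0.32 − (0.0592/2)(3.915) = +0.204 V.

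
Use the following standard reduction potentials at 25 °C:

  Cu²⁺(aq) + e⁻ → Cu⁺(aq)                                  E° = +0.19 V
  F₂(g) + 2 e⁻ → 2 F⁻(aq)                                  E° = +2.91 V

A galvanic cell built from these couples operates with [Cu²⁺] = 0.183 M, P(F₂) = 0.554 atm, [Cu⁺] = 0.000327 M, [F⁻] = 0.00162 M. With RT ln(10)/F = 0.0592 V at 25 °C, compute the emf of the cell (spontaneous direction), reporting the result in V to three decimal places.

F₂/F⁻ is the cathode (higher E°), Cu²⁺/Cu⁺ the anode: E°cell = +2.91 − (+0.19) = +2.72 V, n = 2.
Overall: F₂(g) + 2 Cu⁺(aq) → 2 F⁻(aq) + 2 Cu²⁺(aq)
Q = [F⁻]^2·[Cu²⁺]^2 / (P(F₂)·[Cu⁺]^2); log Q = 0.171.
E = E° − (0.0592/n) log Q = +2.72 − (0.0592/2)(0.171) = +2.715 V.

+2.715 V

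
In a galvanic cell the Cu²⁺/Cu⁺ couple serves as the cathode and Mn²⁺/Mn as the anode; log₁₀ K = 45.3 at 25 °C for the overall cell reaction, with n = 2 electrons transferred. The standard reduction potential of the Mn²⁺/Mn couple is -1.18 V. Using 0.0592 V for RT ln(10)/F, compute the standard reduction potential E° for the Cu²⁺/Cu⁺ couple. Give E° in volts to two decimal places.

E°cell = (0.0592/n)·log K = (0.0592/2)(45.3) = +1.341 V.
Since Cu²⁺/Cu⁺ is the cathode and Mn²⁺/Mn the anode, E°cell = E°(Cu²⁺/Cu⁺) − E°(Mn²⁺/Mn).
So E°(Cu²⁺/Cu⁺) = E°cell + E°(Mn²⁺/Mn) = +1.341 + (-1.18) = +0.16 V.

+0.16 V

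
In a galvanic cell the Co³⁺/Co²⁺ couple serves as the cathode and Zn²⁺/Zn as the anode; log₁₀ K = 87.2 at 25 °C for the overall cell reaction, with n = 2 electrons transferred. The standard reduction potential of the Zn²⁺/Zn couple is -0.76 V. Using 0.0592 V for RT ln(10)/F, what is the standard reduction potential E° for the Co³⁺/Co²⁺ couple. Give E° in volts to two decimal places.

E°cell = (0.0592/n)·log K = (0.0592/2)(87.2) = +2.581 V.
Since Co³⁺/Co²⁺ is the cathode and Zn²⁺/Zn the anode, E°cell = E°(Co³⁺/Co²⁺) − E°(Zn²⁺/Zn).
So E°(Co³⁺/Co²⁺) = E°cell + E°(Zn²⁺/Zn) = +2.581 + (-0.76) = +1.82 V.

+1.82 V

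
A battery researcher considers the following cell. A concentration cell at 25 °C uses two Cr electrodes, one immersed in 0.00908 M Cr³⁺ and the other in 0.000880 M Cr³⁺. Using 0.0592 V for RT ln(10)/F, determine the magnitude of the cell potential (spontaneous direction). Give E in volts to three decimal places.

For a concentration cell E°cell = 0. The 0.00908 M side is the cathode (reduction is favoured where [Cr³⁺] is higher).
With n = 3, E = −(0.0592/3) log([Cr³⁺]ₐₙ/[Cr³⁺]꜀ₐₜ) = −(0.0592/3) log(0.00088/0.00908) = −(0.0592/3)(-1.014) = +0.020 V.

+0.020 V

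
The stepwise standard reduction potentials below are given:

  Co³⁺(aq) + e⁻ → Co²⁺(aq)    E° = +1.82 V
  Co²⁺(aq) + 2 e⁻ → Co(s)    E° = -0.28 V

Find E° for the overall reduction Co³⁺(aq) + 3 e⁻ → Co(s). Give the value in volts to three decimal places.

+0.420 V

Adding the free-energy changes (−nFE°) of the two steps gives −n₃FE°₃ = −n₁FE°₁ − n₂FE°₂.
E°₃ = (1×+1.82 + 2×-0.28) / 3 = (+1.260) / 3 = +0.420 V.
E° values themselves are not directly additive — weighting by electron count is essential.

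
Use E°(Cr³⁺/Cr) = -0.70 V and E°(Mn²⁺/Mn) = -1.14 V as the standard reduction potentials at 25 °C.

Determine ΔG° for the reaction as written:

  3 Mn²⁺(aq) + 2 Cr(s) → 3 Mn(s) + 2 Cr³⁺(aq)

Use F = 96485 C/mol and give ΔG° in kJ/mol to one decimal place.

+254.7 kJ/mol

As written, Mn²⁺/Mn is reduced (cathode) and Cr³⁺/Cr is oxidised (anode), so E°cell = (-1.14) − (-0.70) = -0.44 V.
Balancing electrons gives n = 6.
ΔG° = −nFE° = −(6)(96485)(-0.44) = 254,720 J = +254.7 kJ/mol.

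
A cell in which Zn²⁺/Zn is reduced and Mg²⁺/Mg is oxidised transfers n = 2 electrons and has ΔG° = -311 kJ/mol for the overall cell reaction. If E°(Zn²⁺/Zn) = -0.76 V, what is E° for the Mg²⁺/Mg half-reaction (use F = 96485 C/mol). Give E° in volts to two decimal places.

E°cell = −ΔG°/(nF) = −(-311×10³)/((2)(96485)) = +1.612 V.
Since Zn²⁺/Zn is the cathode and Mg²⁺/Mg the anode, E°cell = E°(Zn²⁺/Zn) − E°(Mg²⁺/Mg).
So E°(Mg²⁺/Mg) = E°(Zn²⁺/Zn) − E°cell = (-0.76) − (+1.612) = -2.37 V.

-2.37 V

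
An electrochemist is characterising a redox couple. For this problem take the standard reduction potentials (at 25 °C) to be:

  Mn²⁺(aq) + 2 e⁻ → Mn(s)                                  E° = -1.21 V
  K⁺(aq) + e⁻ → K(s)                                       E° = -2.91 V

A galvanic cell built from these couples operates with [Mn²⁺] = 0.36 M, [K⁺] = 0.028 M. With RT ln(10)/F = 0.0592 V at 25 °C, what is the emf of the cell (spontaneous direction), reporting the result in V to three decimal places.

Mn²⁺/Mn is the cathode (higher E°), K⁺/K the anode: E°cell = -1.21 − (-2.91) = +1.70 V, n = 2.
Overall: Mn²⁺(aq) + 2 K(s) → Mn(s) + 2 K⁺(aq)
Q = [K⁺]^2 / ([Mn²⁺]); log Q = -2.662.
E = E° − (0.0592/n) log Q = +1.70 − (0.0592/2)(-2.662) = +1.779 V.

+1.779 V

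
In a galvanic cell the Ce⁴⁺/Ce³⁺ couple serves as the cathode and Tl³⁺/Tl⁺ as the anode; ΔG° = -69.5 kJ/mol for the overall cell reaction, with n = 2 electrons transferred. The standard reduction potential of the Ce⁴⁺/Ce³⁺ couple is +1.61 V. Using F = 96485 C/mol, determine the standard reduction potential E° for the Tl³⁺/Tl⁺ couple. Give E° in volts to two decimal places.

E°cell = −ΔG°/(nF) = −(-69.5×10³)/((2)(96485)) = +0.360 V.
Since Ce⁴⁺/Ce³⁺ is the cathode and Tl³⁺/Tl⁺ the anode, E°cell = E°(Ce⁴⁺/Ce³⁺) − E°(Tl³⁺/Tl⁺).
So E°(Tl³⁺/Tl⁺) = E°(Ce⁴⁺/Ce³⁺) − E°cell = (+1.61) − (+0.360) = +1.25 V.

+1.25 V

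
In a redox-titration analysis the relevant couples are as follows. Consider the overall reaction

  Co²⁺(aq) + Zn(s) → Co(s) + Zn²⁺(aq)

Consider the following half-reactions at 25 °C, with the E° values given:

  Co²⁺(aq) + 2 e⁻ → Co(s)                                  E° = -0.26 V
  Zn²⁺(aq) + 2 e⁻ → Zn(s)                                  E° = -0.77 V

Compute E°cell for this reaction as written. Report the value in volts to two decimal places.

The Co²⁺/Co couple has the higher reduction potential, so it is the cathode; Zn²⁺/Zn is oxidised at the anode.
E°cell = E°(cathode) − E°(anode) = (-0.26) − (-0.77) = +0.51 V.
Since E°cell > 0, the reaction is spontaneous under standard conditions.

+0.51 V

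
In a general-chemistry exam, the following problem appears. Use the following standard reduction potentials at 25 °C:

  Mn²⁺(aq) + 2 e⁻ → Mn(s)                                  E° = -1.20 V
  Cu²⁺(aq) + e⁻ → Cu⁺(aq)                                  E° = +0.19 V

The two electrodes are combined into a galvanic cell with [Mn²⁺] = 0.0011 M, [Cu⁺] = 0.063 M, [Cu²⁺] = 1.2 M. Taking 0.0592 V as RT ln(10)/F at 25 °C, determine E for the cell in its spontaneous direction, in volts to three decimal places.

+1.553 V

Cu²⁺/Cu⁺ is the cathode (higher E°), Mn²⁺/Mn the anode: E°cell = +0.19 − (-1.20) = +1.39 V, n = 2.
Overall: 2 Cu²⁺(aq) + Mn(s) → 2 Cu⁺(aq) + Mn²⁺(aq)
Q = [Cu⁺]^2·[Mn²⁺] / ([Cu²⁺]^2); log Q = -5.518.
E = E° − (0.0592/n) log Q = +1.39 − (0.0592/2)(-5.518) = +1.553 V.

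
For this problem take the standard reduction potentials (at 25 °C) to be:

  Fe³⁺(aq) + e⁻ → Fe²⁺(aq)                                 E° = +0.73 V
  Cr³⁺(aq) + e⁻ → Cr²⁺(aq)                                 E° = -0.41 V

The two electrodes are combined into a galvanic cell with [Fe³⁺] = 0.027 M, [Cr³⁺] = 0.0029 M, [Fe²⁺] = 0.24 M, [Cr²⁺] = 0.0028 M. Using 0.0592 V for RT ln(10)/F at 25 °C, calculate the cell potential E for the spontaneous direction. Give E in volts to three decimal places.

+1.083 V

Fe³⁺/Fe²⁺ is the cathode (higher E°), Cr³⁺/Cr²⁺ the anode: E°cell = +0.73 − (-0.41) = +1.14 V, n = 1.
Overall: Fe³⁺(aq) + Cr²⁺(aq) → Fe²⁺(aq) + Cr³⁺(aq)
Q = [Fe²⁺]·[Cr³⁺] / ([Fe³⁺]·[Cr²⁺]); log Q = 0.964.
E = E° − (0.0592/n) log Q = +1.14 − (0.0592/1)(0.964) = +1.083 V.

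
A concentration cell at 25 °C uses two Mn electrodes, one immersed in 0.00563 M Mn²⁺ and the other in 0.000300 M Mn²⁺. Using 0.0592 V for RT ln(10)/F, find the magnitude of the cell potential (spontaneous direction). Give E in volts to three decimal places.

For a concentration cell E°cell = 0. The 0.00563 M side is the cathode (reduction is favoured where [Mn²⁺] is higher).
With n = 2, E = −(0.0592/2) log([Mn²⁺]ₐₙ/[Mn²⁺]꜀ₐₜ) = −(0.0592/2) log(0.0003/0.00563) = −(0.0592/2)(-1.273) = +0.038 V.

+0.038 V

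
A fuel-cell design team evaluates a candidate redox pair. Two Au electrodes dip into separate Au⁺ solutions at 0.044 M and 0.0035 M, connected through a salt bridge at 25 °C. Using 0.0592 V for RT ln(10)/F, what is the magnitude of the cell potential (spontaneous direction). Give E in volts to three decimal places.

For a concentration cell E°cell = 0. The 0.044 M side is the cathode (reduction is favoured where [Au⁺] is higher).
With n = 1, E = −(0.0592/1) log([Au⁺]ₐₙ/[Au⁺]꜀ₐₜ) = −(0.0592/1) log(0.0035/0.044) = −(0.0592/1)(-1.099) = +0.065 V.

+0.065 V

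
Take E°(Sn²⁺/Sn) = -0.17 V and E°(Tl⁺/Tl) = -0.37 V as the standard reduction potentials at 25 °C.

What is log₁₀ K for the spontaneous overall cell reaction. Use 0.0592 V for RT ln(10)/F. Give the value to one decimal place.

6.8

Cathode: Sn²⁺/Sn; anode: Tl⁺/Tl. E°cell = +0.20 V, n = 2.
log K = nE°cell / 0.0592 = (2)(+0.20) / 0.0592 = 6.8.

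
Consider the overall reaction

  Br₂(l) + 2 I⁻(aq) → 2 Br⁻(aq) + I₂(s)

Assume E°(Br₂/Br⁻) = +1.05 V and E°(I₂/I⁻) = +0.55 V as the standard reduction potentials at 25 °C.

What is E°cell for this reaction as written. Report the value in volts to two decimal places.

+0.50 V

The Br₂/Br⁻ couple has the higher reduction potential, so it is the cathode; I₂/I⁻ is oxidised at the anode.
E°cell = E°(cathode) − E°(anode) = (+1.05) − (+0.55) = +0.50 V.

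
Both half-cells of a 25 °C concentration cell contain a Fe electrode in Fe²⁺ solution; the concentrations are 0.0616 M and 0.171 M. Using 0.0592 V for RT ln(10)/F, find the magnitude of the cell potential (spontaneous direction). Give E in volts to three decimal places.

+0.013 V

For a concentration cell E°cell = 0. The 0.171 M side is the cathode (reduction is favoured where [Fe²⁺] is higher).
With n = 2, E = −(0.0592/2) log([Fe²⁺]ₐₙ/[Fe²⁺]꜀ₐₜ) = −(0.0592/2) log(0.0616/0.171) = −(0.0592/2)(-0.443) = +0.013 V.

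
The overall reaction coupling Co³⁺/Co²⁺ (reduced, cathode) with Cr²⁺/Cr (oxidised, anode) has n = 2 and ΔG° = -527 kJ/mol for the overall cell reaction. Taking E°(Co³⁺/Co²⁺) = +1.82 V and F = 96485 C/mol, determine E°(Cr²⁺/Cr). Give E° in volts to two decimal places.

E°cell = −ΔG°/(nF) = −(-527×10³)/((2)(96485)) = +2.731 V.
Since Co³⁺/Co²⁺ is the cathode and Cr²⁺/Cr the anode, E°cell = E°(Co³⁺/Co²⁺) − E°(Cr²⁺/Cr).
So E°(Cr²⁺/Cr) = E°(Co³⁺/Co²⁺) − E°cell = (+1.82) − (+2.731) = -0.91 V.

-0.91 V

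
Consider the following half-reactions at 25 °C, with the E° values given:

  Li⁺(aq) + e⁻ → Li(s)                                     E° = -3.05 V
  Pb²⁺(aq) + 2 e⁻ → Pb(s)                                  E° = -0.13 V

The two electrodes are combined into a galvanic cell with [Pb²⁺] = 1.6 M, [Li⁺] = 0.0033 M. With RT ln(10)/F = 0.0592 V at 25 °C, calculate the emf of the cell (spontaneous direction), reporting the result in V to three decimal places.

+3.073 V

Pb²⁺/Pb is the cathode (higher E°), Li⁺/Li the anode: E°cell = -0.13 − (-3.05) = +2.92 V, n = 2.
Overall: Pb²⁺(aq) + 2 Li(s) → Pb(s) + 2 Li⁺(aq)
Q = [Li⁺]^2 / ([Pb²⁺]); log Q = -5.167.
E = E° − (0.0592/n) log Q = +2.92 − (0.0592/2)(-5.167) = +3.073 V.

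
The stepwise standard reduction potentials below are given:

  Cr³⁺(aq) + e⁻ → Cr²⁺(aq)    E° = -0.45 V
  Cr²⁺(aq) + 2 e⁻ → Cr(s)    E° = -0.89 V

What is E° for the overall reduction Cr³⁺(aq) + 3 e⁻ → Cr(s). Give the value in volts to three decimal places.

Adding the free-energy changes (−nFE°) of the two steps gives −n₃FE°₃ = −n₁FE°₁ − n₂FE°₂.
E°₃ = (1×-0.45 + 2×-0.89) / 3 = (-2.230) / 3 = -0.743 V.

-0.743 V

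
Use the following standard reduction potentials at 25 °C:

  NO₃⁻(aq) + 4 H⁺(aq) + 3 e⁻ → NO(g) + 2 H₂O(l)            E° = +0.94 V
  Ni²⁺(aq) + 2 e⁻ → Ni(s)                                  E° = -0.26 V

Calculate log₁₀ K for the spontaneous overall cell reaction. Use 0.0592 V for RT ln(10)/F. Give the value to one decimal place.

Cathode: NO₃⁻/NO; anode: Ni²⁺/Ni. E°cell = +1.20 V, n = 6.
log K = nE°cell / 0.0592 = (6)(+1.20) / 0.0592 = 121.6.

121.6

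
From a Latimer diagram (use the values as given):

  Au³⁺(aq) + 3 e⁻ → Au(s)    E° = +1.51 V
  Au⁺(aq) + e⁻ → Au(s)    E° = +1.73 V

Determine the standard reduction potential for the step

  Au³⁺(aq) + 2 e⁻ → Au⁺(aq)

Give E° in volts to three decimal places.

Sequential free energies add, so n₃E°₃ = n₁E°₁ + n₂E°₂.
With n₃ = 3, and the known step contributing 1×(+1.73) V, the unknown satisfies 2·E° = 3×(+1.51) − 1×(+1.73) = +2.800.
E° = +2.800 / 2 = +1.400 V.

+1.400 V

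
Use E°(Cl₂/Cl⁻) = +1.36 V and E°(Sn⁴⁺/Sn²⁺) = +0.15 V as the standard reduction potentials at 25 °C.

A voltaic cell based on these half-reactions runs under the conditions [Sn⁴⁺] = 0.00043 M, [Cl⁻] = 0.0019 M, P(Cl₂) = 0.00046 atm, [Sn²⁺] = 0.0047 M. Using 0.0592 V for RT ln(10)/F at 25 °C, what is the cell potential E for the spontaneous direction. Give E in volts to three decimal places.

Cl₂/Cl⁻ is the cathode (higher E°), Sn⁴⁺/Sn²⁺ the anode: E°cell = +1.36 − (+0.15) = +1.21 V, n = 2.
Overall: Cl₂(g) + Sn²⁺(aq) → 2 Cl⁻(aq) + Sn⁴⁺(aq)
Q = [Cl⁻]^2·[Sn⁴⁺] / (P(Cl₂)·[Sn²⁺]); log Q = -3.144.
E = E° − (0.0592/n) log Q = +1.21 − (0.0592/2)(-3.144) = +1.303 V.

+1.303 V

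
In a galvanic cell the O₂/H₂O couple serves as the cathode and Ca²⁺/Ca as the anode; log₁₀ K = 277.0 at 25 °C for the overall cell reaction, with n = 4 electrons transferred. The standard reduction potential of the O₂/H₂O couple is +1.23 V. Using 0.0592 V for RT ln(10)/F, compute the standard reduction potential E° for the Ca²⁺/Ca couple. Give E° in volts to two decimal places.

-2.87 V

E°cell = (0.0592/n)·log K = (0.0592/4)(277.0) = +4.100 V.
Since O₂/H₂O is the cathode and Ca²⁺/Ca the anode, E°cell = E°(O₂/H₂O) − E°(Ca²⁺/Ca).
So E°(Ca²⁺/Ca) = E°(O₂/H₂O) − E°cell = (+1.23) − (+4.100) = -2.87 V.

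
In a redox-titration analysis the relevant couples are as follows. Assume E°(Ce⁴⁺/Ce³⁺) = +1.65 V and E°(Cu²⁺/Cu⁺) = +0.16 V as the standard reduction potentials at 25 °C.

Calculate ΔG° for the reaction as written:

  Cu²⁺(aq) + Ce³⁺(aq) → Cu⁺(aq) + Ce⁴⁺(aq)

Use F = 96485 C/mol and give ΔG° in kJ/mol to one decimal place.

As written, Cu²⁺/Cu⁺ is reduced (cathode) and Ce⁴⁺/Ce³⁺ is oxidised (anode), so E°cell = (+0.16) − (+1.65) = -1.49 V.
Balancing electrons gives n = 1.
ΔG° = −nFE° = −(1)(96485)(-1.49) = 143,763 J = +143.8 kJ/mol.

+143.8 kJ/mol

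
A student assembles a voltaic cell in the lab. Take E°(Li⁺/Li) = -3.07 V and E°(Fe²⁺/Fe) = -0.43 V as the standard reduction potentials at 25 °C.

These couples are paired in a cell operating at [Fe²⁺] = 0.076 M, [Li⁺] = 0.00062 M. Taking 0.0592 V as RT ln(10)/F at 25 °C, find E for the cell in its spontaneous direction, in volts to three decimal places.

Fe²⁺/Fe is the cathode (higher E°), Li⁺/Li the anode: E°cell = -0.43 − (-3.07) = +2.64 V, n = 2.
Overall: Fe²⁺(aq) + 2 Li(s) → Fe(s) + 2 Li⁺(aq)
Q = [Li⁺]^2 / ([Fe²⁺]); log Q = -5.296.
E = E° − (0.0592/n) log Q = +2.64 − (0.0592/2)(-5.296) = +2.797 V.

+2.797 V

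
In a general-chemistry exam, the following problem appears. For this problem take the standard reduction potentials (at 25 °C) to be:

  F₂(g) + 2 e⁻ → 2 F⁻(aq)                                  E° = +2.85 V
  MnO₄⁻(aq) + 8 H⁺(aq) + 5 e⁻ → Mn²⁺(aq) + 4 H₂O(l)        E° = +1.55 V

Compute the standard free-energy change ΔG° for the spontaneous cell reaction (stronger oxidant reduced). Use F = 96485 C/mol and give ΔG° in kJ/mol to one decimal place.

-1254.3 kJ/mol

F₂/F⁻ (E° = +2.85 V) is the cathode; MnO₄⁻/Mn²⁺ (E° = +1.55 V) is the anode, so E°cell = +1.30 V.
Balancing electrons gives n = 10 (lcm of 2 and 5).
ΔG° = −nFE° = −(10)(96485)(+1.30) = -1,254,305 J = -1254.3 kJ/mol.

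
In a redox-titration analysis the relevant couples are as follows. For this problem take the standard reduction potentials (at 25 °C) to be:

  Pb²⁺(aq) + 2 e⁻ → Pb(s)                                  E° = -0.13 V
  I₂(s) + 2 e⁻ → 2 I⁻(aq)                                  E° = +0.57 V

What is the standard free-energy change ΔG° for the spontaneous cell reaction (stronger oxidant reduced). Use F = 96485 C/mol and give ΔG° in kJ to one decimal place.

I₂/I⁻ (E° = +0.57 V) is the cathode; Pb²⁺/Pb (E° = -0.13 V) is the anode, so E°cell = +0.70 V.
Balancing electrons gives n = 2 (lcm of 2 and 2).
ΔG° = −nFE° = −(2)(96485)(+0.70) = -135,079 J = -135.1 kJ.

-135.1 kJ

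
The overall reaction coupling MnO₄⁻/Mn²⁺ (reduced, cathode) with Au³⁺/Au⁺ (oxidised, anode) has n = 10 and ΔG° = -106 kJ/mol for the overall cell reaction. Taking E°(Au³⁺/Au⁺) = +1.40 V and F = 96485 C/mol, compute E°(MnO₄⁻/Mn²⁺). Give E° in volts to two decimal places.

E°cell = −ΔG°/(nF) = −(-106×10³)/((10)(96485)) = +0.110 V.
Since MnO₄⁻/Mn²⁺ is the cathode and Au³⁺/Au⁺ the anode, E°cell = E°(MnO₄⁻/Mn²⁺) − E°(Au³⁺/Au⁺).
So E°(MnO₄⁻/Mn²⁺) = E°cell + E°(Au³⁺/Au⁺) = +0.110 + (+1.40) = +1.51 V.

+1.51 V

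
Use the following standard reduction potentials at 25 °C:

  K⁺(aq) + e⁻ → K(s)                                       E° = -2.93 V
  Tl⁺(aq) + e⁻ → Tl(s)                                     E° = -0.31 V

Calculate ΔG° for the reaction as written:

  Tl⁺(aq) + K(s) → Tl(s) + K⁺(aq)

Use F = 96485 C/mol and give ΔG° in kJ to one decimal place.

-252.8 kJ

As written, Tl⁺/Tl is reduced (cathode) and K⁺/K is oxidised (anode), so E°cell = (-0.31) − (-2.93) = +2.62 V.
Balancing electrons gives n = 1.
ΔG° = −nFE° = −(1)(96485)(+2.62) = -252,791 J = -252.8 kJ.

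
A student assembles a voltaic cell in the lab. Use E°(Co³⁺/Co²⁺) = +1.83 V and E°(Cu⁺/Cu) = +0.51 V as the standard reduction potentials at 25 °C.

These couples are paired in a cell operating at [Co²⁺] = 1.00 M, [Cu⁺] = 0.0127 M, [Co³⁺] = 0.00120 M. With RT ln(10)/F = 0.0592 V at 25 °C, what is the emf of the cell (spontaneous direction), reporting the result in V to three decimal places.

Co³⁺/Co²⁺ is the cathode (higher E°), Cu⁺/Cu the anode: E°cell = +1.83 − (+0.51) = +1.32 V, n = 1.
Overall: Co³⁺(aq) + Cu(s) → Co²⁺(aq) + Cu⁺(aq)
Q = [Co²⁺]·[Cu⁺] / ([Co³⁺]); log Q = 1.025.
E = E° − (0.0592/n) log Q = +1.32 − (0.0592/1)(1.025) = +1.259 V.

+1.259 V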